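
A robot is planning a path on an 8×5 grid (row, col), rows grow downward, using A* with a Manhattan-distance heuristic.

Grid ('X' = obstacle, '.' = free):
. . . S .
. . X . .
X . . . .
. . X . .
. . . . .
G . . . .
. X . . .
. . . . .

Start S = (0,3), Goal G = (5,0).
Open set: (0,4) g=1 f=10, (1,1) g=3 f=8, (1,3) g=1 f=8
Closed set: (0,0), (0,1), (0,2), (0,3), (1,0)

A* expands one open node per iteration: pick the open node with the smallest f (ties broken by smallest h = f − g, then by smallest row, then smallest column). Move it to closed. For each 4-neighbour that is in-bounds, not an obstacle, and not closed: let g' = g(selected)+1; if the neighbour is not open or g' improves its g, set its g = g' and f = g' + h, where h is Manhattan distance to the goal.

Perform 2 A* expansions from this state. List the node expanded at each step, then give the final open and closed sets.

order=[(1,1) → (2,1)]; open=[(0,4) g=1 f=10, (1,3) g=1 f=8, (2,2) g=5 f=10, (3,1) g=5 f=8]; closed=[(0,0), (0,1), (0,2), (0,3), (1,0), (1,1), (2,1)]

step 1: expand (1,1) (f=8, h=5) → closed; open now [(0,4) g=1 f=10, (1,3) g=1 f=8, (2,1) g=4 f=8]
step 2: expand (2,1) (f=8, h=4) → closed; open now [(0,4) g=1 f=10, (1,3) g=1 f=8, (2,2) g=5 f=10, (3,1) g=5 f=8]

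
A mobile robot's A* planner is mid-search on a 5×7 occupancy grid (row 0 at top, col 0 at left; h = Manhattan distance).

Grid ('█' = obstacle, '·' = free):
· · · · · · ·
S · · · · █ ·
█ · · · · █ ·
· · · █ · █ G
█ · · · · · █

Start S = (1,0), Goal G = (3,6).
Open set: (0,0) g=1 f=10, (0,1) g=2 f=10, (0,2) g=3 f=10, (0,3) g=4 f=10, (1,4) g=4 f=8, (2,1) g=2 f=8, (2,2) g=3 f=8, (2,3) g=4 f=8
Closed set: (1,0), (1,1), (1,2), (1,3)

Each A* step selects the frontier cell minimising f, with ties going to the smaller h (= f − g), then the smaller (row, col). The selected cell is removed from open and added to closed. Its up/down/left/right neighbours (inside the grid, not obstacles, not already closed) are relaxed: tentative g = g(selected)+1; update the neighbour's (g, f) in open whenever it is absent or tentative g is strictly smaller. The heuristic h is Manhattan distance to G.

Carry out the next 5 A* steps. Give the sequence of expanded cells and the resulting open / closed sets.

order=[(1,4) → (2,4) → (3,4) → (2,3) → (2,2)]; open=[(0,0) g=1 f=10, (0,1) g=2 f=10, (0,2) g=3 f=10, (0,3) g=4 f=10, (0,4) g=5 f=10, (2,1) g=2 f=8, (3,2) g=4 f=8, (4,4) g=7 f=10]; closed=[(1,0), (1,1), (1,2), (1,3), (1,4), (2,2), (2,3), (2,4), (3,4)]

step 1: expand (1,4) (f=8, h=4) → closed; open now [(0,0) g=1 f=10, (0,1) g=2 f=10, (0,2) g=3 f=10, (0,3) g=4 f=10, (0,4) g=5 f=10, (2,1) g=2 f=8, (2,2) g=3 f=8, (2,3) g=4 f=8, (2,4) g=5 f=8]
step 2: expand (2,4) (f=8, h=3) → closed; open now [(0,0) g=1 f=10, (0,1) g=2 f=10, (0,2) g=3 f=10, (0,3) g=4 f=10, (0,4) g=5 f=10, (2,1) g=2 f=8, (2,2) g=3 f=8, (2,3) g=4 f=8, (3,4) g=6 f=8]
step 3: expand (3,4) (f=8, h=2) → closed; open now [(0,0) g=1 f=10, (0,1) g=2 f=10, (0,2) g=3 f=10, (0,3) g=4 f=10, (0,4) g=5 f=10, (2,1) g=2 f=8, (2,2) g=3 f=8, (2,3) g=4 f=8, (4,4) g=7 f=10]
step 4: expand (2,3) (f=8, h=4) → closed; open now [(0,0) g=1 f=10, (0,1) g=2 f=10, (0,2) g=3 f=10, (0,3) g=4 f=10, (0,4) g=5 f=10, (2,1) g=2 f=8, (2,2) g=3 f=8, (4,4) g=7 f=10]
step 5: expand (2,2) (f=8, h=5) → closed; open now [(0,0) g=1 f=10, (0,1) g=2 f=10, (0,2) g=3 f=10, (0,3) g=4 f=10, (0,4) g=5 f=10, (2,1) g=2 f=8, (3,2) g=4 f=8, (4,4) g=7 f=10]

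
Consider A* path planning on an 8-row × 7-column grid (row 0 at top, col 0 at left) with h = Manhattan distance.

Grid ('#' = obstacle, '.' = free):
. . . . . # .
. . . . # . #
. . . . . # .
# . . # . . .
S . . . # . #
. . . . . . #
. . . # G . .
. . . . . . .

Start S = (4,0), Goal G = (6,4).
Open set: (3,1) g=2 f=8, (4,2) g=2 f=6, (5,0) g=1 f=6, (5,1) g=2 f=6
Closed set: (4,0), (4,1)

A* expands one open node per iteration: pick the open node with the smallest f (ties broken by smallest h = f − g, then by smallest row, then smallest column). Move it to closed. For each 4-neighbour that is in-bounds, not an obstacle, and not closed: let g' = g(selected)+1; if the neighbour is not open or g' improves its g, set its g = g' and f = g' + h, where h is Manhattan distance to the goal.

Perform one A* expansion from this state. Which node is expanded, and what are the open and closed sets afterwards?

expanded=(4,2); open=[(3,1) g=2 f=8, (3,2) g=3 f=8, (4,3) g=3 f=6, (5,0) g=1 f=6, (5,1) g=2 f=6, (5,2) g=3 f=6]; closed=[(4,0), (4,1), (4,2)]

step 1: expand (4,2) (f=6, h=4) → closed; open now [(3,1) g=2 f=8, (3,2) g=3 f=8, (4,3) g=3 f=6, (5,0) g=1 f=6, (5,1) g=2 f=6, (5,2) g=3 f=6]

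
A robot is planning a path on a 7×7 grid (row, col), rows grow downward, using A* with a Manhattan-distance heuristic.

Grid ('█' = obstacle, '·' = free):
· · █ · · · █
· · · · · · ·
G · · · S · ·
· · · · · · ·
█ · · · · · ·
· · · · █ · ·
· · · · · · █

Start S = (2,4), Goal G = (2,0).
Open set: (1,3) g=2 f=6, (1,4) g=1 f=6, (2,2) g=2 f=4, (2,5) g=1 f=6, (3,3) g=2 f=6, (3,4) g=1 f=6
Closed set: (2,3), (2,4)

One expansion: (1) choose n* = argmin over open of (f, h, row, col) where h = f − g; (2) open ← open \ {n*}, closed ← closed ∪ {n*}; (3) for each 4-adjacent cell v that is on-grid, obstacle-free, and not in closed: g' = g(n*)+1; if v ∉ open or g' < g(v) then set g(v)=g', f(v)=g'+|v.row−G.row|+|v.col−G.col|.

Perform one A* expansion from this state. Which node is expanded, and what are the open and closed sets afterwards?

step 1: expand (2,2) (f=4, h=2) → closed; open now [(1,2) g=3 f=6, (1,3) g=2 f=6, (1,4) g=1 f=6, (2,1) g=3 f=4, (2,5) g=1 f=6, (3,2) g=3 f=6, (3,3) g=2 f=6, (3,4) g=1 f=6]

expanded=(2,2); open=[(1,2) g=3 f=6, (1,3) g=2 f=6, (1,4) g=1 f=6, (2,1) g=3 f=4, (2,5) g=1 f=6, (3,2) g=3 f=6, (3,3) g=2 f=6, (3,4) g=1 f=6]; closed=[(2,2), (2,3), (2,4)]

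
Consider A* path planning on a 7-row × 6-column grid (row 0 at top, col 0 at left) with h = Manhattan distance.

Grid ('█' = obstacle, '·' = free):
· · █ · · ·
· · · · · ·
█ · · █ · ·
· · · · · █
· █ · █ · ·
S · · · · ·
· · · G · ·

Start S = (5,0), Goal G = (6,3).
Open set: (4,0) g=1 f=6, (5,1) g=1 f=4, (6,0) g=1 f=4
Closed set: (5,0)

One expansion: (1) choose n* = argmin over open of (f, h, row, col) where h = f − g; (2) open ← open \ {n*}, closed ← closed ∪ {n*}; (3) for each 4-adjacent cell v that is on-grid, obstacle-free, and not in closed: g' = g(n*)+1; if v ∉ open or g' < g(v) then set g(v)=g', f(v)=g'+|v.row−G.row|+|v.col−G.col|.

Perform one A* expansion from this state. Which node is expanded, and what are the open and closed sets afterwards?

expanded=(5,1); open=[(4,0) g=1 f=6, (5,2) g=2 f=4, (6,0) g=1 f=4, (6,1) g=2 f=4]; closed=[(5,0), (5,1)]

step 1: expand (5,1) (f=4, h=3) → closed; open now [(4,0) g=1 f=6, (5,2) g=2 f=4, (6,0) g=1 f=4, (6,1) g=2 f=4]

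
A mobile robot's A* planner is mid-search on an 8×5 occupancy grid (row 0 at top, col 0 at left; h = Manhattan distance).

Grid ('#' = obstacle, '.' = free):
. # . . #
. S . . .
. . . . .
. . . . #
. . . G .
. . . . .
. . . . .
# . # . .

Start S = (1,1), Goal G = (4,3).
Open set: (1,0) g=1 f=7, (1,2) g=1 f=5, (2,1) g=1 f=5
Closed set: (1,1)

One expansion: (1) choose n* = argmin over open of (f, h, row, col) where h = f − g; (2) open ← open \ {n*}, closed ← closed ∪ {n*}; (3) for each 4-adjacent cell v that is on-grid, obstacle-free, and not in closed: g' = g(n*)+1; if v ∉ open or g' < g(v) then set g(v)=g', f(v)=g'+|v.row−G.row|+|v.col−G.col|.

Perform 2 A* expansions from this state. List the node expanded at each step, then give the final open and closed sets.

order=[(1,2) → (1,3)]; open=[(0,2) g=2 f=7, (0,3) g=3 f=7, (1,0) g=1 f=7, (1,4) g=3 f=7, (2,1) g=1 f=5, (2,2) g=2 f=5, (2,3) g=3 f=5]; closed=[(1,1), (1,2), (1,3)]

step 1: expand (1,2) (f=5, h=4) → closed; open now [(0,2) g=2 f=7, (1,0) g=1 f=7, (1,3) g=2 f=5, (2,1) g=1 f=5, (2,2) g=2 f=5]
step 2: expand (1,3) (f=5, h=3) → closed; open now [(0,2) g=2 f=7, (0,3) g=3 f=7, (1,0) g=1 f=7, (1,4) g=3 f=7, (2,1) g=1 f=5, (2,2) g=2 f=5, (2,3) g=3 f=5]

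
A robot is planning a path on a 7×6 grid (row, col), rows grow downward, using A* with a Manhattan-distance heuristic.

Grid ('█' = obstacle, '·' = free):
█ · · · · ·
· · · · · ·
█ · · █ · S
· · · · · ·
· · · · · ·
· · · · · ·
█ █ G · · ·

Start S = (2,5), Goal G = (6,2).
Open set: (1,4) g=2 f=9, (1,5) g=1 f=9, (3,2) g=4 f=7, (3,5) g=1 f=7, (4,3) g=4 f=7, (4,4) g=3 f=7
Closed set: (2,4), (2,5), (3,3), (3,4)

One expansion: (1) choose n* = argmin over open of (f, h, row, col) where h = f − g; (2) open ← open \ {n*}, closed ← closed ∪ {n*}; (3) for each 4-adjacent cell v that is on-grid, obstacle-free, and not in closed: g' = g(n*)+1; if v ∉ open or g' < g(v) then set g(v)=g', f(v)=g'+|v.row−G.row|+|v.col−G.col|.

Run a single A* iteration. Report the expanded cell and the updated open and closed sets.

step 1: expand (3,2) (f=7, h=3) → closed; open now [(1,4) g=2 f=9, (1,5) g=1 f=9, (2,2) g=5 f=9, (3,1) g=5 f=9, (3,5) g=1 f=7, (4,2) g=5 f=7, (4,3) g=4 f=7, (4,4) g=3 f=7]

expanded=(3,2); open=[(1,4) g=2 f=9, (1,5) g=1 f=9, (2,2) g=5 f=9, (3,1) g=5 f=9, (3,5) g=1 f=7, (4,2) g=5 f=7, (4,3) g=4 f=7, (4,4) g=3 f=7]; closed=[(2,4), (2,5), (3,2), (3,3), (3,4)]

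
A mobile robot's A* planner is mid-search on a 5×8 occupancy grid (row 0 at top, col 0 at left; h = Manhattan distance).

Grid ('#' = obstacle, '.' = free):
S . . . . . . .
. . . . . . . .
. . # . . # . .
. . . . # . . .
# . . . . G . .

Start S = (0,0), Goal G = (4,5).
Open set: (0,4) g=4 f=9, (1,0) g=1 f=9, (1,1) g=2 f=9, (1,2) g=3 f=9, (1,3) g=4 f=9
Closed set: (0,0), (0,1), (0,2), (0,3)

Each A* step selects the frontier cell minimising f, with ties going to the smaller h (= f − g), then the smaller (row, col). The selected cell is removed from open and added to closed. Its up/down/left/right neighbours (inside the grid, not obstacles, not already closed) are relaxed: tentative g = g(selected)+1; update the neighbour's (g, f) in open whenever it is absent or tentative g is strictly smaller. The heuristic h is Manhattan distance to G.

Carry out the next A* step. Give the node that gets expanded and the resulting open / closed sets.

step 1: expand (0,4) (f=9, h=5) → closed; open now [(0,5) g=5 f=9, (1,0) g=1 f=9, (1,1) g=2 f=9, (1,2) g=3 f=9, (1,3) g=4 f=9, (1,4) g=5 f=9]

expanded=(0,4); open=[(0,5) g=5 f=9, (1,0) g=1 f=9, (1,1) g=2 f=9, (1,2) g=3 f=9, (1,3) g=4 f=9, (1,4) g=5 f=9]; closed=[(0,0), (0,1), (0,2), (0,3), (0,4)]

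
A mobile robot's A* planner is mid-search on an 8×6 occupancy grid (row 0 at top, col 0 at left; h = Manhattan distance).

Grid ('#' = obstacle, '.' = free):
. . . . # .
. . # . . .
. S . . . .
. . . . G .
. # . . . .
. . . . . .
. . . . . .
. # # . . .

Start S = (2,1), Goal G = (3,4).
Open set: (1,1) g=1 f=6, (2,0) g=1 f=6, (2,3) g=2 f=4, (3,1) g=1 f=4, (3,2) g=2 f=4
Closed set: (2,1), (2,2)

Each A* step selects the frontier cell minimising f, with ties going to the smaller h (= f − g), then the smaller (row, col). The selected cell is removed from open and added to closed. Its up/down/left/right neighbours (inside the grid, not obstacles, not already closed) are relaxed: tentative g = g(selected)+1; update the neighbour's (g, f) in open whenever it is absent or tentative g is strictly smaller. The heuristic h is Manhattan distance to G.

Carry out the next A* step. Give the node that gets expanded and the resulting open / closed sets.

step 1: expand (2,3) (f=4, h=2) → closed; open now [(1,1) g=1 f=6, (1,3) g=3 f=6, (2,0) g=1 f=6, (2,4) g=3 f=4, (3,1) g=1 f=4, (3,2) g=2 f=4, (3,3) g=3 f=4]

expanded=(2,3); open=[(1,1) g=1 f=6, (1,3) g=3 f=6, (2,0) g=1 f=6, (2,4) g=3 f=4, (3,1) g=1 f=4, (3,2) g=2 f=4, (3,3) g=3 f=4]; closed=[(2,1), (2,2), (2,3)]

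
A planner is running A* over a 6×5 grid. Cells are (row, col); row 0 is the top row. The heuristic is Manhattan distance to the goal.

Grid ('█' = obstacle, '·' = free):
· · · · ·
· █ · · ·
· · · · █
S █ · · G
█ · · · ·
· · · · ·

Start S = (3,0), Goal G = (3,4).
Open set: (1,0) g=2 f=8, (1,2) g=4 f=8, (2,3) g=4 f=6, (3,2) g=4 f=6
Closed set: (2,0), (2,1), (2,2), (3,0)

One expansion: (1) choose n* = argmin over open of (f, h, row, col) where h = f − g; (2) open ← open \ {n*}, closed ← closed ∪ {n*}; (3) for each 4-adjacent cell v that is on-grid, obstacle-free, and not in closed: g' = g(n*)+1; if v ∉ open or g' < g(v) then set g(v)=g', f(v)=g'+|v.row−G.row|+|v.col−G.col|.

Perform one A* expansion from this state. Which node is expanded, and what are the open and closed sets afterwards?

step 1: expand (2,3) (f=6, h=2) → closed; open now [(1,0) g=2 f=8, (1,2) g=4 f=8, (1,3) g=5 f=8, (3,2) g=4 f=6, (3,3) g=5 f=6]

expanded=(2,3); open=[(1,0) g=2 f=8, (1,2) g=4 f=8, (1,3) g=5 f=8, (3,2) g=4 f=6, (3,3) g=5 f=6]; closed=[(2,0), (2,1), (2,2), (2,3), (3,0)]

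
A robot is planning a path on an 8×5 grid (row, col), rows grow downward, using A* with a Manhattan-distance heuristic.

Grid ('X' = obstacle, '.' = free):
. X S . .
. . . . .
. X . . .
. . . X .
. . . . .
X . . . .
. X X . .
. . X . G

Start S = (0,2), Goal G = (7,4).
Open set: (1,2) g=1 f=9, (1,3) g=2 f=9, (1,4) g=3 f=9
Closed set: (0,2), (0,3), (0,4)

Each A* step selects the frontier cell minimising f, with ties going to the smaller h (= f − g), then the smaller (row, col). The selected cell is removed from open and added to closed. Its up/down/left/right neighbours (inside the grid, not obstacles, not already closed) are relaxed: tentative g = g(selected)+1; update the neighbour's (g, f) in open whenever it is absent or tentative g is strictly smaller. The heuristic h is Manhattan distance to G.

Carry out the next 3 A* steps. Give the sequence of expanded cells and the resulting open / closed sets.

order=[(1,4) → (2,4) → (3,4)]; open=[(1,2) g=1 f=9, (1,3) g=2 f=9, (2,3) g=5 f=11, (4,4) g=6 f=9]; closed=[(0,2), (0,3), (0,4), (1,4), (2,4), (3,4)]

step 1: expand (1,4) (f=9, h=6) → closed; open now [(1,2) g=1 f=9, (1,3) g=2 f=9, (2,4) g=4 f=9]
step 2: expand (2,4) (f=9, h=5) → closed; open now [(1,2) g=1 f=9, (1,3) g=2 f=9, (2,3) g=5 f=11, (3,4) g=5 f=9]
step 3: expand (3,4) (f=9, h=4) → closed; open now [(1,2) g=1 f=9, (1,3) g=2 f=9, (2,3) g=5 f=11, (4,4) g=6 f=9]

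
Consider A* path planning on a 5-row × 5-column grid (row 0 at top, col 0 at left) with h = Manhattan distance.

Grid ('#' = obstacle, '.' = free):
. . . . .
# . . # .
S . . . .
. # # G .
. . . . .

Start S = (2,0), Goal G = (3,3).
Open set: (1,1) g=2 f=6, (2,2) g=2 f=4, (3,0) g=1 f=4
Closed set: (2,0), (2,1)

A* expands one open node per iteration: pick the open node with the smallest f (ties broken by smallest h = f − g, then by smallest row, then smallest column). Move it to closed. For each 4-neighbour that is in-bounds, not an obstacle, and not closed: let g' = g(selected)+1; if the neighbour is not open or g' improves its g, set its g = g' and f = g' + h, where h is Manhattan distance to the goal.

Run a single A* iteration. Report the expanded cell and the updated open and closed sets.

step 1: expand (2,2) (f=4, h=2) → closed; open now [(1,1) g=2 f=6, (1,2) g=3 f=6, (2,3) g=3 f=4, (3,0) g=1 f=4]

expanded=(2,2); open=[(1,1) g=2 f=6, (1,2) g=3 f=6, (2,3) g=3 f=4, (3,0) g=1 f=4]; closed=[(2,0), (2,1), (2,2)]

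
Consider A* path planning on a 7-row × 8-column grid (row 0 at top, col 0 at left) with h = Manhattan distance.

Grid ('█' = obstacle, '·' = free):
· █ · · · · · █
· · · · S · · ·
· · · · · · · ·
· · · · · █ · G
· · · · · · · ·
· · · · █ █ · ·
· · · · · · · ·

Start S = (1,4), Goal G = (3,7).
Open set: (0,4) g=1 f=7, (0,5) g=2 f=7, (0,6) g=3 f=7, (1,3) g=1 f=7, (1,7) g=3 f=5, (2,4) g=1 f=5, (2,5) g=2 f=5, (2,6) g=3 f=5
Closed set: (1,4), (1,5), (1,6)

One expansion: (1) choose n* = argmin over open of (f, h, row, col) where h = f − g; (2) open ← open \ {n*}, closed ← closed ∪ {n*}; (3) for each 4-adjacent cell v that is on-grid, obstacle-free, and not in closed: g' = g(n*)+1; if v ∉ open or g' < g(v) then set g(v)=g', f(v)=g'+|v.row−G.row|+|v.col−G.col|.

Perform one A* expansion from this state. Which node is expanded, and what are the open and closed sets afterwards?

step 1: expand (1,7) (f=5, h=2) → closed; open now [(0,4) g=1 f=7, (0,5) g=2 f=7, (0,6) g=3 f=7, (1,3) g=1 f=7, (2,4) g=1 f=5, (2,5) g=2 f=5, (2,6) g=3 f=5, (2,7) g=4 f=5]

expanded=(1,7); open=[(0,4) g=1 f=7, (0,5) g=2 f=7, (0,6) g=3 f=7, (1,3) g=1 f=7, (2,4) g=1 f=5, (2,5) g=2 f=5, (2,6) g=3 f=5, (2,7) g=4 f=5]; closed=[(1,4), (1,5), (1,6), (1,7)]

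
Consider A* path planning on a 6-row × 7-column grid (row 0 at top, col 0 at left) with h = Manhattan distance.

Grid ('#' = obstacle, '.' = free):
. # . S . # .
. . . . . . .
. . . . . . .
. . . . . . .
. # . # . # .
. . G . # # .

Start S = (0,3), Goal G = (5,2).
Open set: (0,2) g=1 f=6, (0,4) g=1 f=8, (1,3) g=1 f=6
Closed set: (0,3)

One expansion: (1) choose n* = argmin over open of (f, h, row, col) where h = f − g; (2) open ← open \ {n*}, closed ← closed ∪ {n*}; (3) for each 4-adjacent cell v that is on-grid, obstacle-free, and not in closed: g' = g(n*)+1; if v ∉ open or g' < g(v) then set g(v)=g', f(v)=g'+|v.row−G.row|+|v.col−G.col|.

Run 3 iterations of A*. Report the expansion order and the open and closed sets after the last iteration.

order=[(0,2) → (1,2) → (2,2)]; open=[(0,4) g=1 f=8, (1,1) g=3 f=8, (1,3) g=1 f=6, (2,1) g=4 f=8, (2,3) g=4 f=8, (3,2) g=4 f=6]; closed=[(0,2), (0,3), (1,2), (2,2)]

step 1: expand (0,2) (f=6, h=5) → closed; open now [(0,4) g=1 f=8, (1,2) g=2 f=6, (1,3) g=1 f=6]
step 2: expand (1,2) (f=6, h=4) → closed; open now [(0,4) g=1 f=8, (1,1) g=3 f=8, (1,3) g=1 f=6, (2,2) g=3 f=6]
step 3: expand (2,2) (f=6, h=3) → closed; open now [(0,4) g=1 f=8, (1,1) g=3 f=8, (1,3) g=1 f=6, (2,1) g=4 f=8, (2,3) g=4 f=8, (3,2) g=4 f=6]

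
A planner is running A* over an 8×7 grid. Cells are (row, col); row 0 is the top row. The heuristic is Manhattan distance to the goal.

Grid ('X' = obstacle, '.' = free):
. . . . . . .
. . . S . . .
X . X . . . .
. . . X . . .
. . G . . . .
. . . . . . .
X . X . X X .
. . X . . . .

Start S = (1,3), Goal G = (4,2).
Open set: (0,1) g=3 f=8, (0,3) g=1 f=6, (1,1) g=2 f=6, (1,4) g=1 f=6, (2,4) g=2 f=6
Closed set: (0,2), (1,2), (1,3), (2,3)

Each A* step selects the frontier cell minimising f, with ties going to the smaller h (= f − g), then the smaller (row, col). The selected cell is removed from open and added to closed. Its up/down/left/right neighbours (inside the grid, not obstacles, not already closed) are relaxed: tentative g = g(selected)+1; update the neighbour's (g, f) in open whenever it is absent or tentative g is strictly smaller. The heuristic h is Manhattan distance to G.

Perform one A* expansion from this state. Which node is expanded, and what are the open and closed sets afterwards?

expanded=(1,1); open=[(0,1) g=3 f=8, (0,3) g=1 f=6, (1,0) g=3 f=8, (1,4) g=1 f=6, (2,1) g=3 f=6, (2,4) g=2 f=6]; closed=[(0,2), (1,1), (1,2), (1,3), (2,3)]

step 1: expand (1,1) (f=6, h=4) → closed; open now [(0,1) g=3 f=8, (0,3) g=1 f=6, (1,0) g=3 f=8, (1,4) g=1 f=6, (2,1) g=3 f=6, (2,4) g=2 f=6]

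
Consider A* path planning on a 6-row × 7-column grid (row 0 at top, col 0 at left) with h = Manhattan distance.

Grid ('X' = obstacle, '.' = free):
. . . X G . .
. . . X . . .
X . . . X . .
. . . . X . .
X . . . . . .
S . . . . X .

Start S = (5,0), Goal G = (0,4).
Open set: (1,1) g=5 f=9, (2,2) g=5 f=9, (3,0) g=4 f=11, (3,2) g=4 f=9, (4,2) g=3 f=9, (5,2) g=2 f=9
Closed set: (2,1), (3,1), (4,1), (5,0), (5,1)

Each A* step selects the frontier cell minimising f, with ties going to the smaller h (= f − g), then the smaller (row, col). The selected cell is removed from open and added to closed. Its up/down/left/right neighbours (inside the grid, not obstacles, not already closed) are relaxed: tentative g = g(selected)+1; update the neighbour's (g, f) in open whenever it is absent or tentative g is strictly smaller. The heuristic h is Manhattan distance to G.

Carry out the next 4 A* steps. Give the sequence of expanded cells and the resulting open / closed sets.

order=[(1,1) → (0,1) → (0,2) → (1,2)]; open=[(0,0) g=7 f=11, (1,0) g=6 f=11, (2,2) g=5 f=9, (3,0) g=4 f=11, (3,2) g=4 f=9, (4,2) g=3 f=9, (5,2) g=2 f=9]; closed=[(0,1), (0,2), (1,1), (1,2), (2,1), (3,1), (4,1), (5,0), (5,1)]

step 1: expand (1,1) (f=9, h=4) → closed; open now [(0,1) g=6 f=9, (1,0) g=6 f=11, (1,2) g=6 f=9, (2,2) g=5 f=9, (3,0) g=4 f=11, (3,2) g=4 f=9, (4,2) g=3 f=9, (5,2) g=2 f=9]
step 2: expand (0,1) (f=9, h=3) → closed; open now [(0,0) g=7 f=11, (0,2) g=7 f=9, (1,0) g=6 f=11, (1,2) g=6 f=9, (2,2) g=5 f=9, (3,0) g=4 f=11, (3,2) g=4 f=9, (4,2) g=3 f=9, (5,2) g=2 f=9]
step 3: expand (0,2) (f=9, h=2) → closed; open now [(0,0) g=7 f=11, (1,0) g=6 f=11, (1,2) g=6 f=9, (2,2) g=5 f=9, (3,0) g=4 f=11, (3,2) g=4 f=9, (4,2) g=3 f=9, (5,2) g=2 f=9]
step 4: expand (1,2) (f=9, h=3) → closed; open now [(0,0) g=7 f=11, (1,0) g=6 f=11, (2,2) g=5 f=9, (3,0) g=4 f=11, (3,2) g=4 f=9, (4,2) g=3 f=9, (5,2) g=2 f=9]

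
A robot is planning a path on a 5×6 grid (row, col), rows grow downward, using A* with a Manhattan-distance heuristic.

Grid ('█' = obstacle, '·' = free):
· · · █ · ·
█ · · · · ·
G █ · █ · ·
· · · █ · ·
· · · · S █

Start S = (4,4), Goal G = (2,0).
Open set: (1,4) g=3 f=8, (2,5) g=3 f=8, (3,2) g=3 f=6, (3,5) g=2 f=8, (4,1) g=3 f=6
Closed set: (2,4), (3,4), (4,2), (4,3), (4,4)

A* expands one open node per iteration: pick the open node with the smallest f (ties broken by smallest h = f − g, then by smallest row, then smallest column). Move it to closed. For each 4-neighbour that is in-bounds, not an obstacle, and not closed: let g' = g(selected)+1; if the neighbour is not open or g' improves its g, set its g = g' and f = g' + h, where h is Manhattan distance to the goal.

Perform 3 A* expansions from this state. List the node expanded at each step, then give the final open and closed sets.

order=[(3,2) → (2,2) → (3,1)]; open=[(1,2) g=5 f=8, (1,4) g=3 f=8, (2,5) g=3 f=8, (3,0) g=5 f=6, (3,5) g=2 f=8, (4,1) g=3 f=6]; closed=[(2,2), (2,4), (3,1), (3,2), (3,4), (4,2), (4,3), (4,4)]

step 1: expand (3,2) (f=6, h=3) → closed; open now [(1,4) g=3 f=8, (2,2) g=4 f=6, (2,5) g=3 f=8, (3,1) g=4 f=6, (3,5) g=2 f=8, (4,1) g=3 f=6]
step 2: expand (2,2) (f=6, h=2) → closed; open now [(1,2) g=5 f=8, (1,4) g=3 f=8, (2,5) g=3 f=8, (3,1) g=4 f=6, (3,5) g=2 f=8, (4,1) g=3 f=6]
step 3: expand (3,1) (f=6, h=2) → closed; open now [(1,2) g=5 f=8, (1,4) g=3 f=8, (2,5) g=3 f=8, (3,0) g=5 f=6, (3,5) g=2 f=8, (4,1) g=3 f=6]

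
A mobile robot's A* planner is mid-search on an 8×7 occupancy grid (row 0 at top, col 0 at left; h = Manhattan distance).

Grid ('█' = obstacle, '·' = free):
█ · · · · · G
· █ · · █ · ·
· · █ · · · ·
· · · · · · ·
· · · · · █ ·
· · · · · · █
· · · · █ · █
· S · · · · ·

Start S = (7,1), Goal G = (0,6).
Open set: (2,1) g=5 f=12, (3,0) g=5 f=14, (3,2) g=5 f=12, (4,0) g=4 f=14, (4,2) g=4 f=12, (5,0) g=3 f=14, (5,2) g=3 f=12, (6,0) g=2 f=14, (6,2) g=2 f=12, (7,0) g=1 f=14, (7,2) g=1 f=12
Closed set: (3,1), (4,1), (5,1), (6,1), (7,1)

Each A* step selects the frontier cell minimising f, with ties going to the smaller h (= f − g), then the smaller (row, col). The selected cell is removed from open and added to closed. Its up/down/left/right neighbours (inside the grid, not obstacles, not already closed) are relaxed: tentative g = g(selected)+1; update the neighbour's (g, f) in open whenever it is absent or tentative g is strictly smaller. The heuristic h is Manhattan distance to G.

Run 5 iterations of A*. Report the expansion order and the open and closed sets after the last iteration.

order=[(2,1) → (3,2) → (3,3) → (2,3) → (1,3)]; open=[(0,3) g=9 f=12, (1,2) g=9 f=14, (2,0) g=6 f=14, (2,4) g=8 f=12, (3,0) g=5 f=14, (3,4) g=7 f=12, (4,0) g=4 f=14, (4,2) g=4 f=12, (4,3) g=7 f=14, (5,0) g=3 f=14, (5,2) g=3 f=12, (6,0) g=2 f=14, (6,2) g=2 f=12, (7,0) g=1 f=14, (7,2) g=1 f=12]; closed=[(1,3), (2,1), (2,3), (3,1), (3,2), (3,3), (4,1), (5,1), (6,1), (7,1)]

step 1: expand (2,1) (f=12, h=7) → closed; open now [(2,0) g=6 f=14, (3,0) g=5 f=14, (3,2) g=5 f=12, (4,0) g=4 f=14, (4,2) g=4 f=12, (5,0) g=3 f=14, (5,2) g=3 f=12, (6,0) g=2 f=14, (6,2) g=2 f=12, (7,0) g=1 f=14, (7,2) g=1 f=12]
step 2: expand (3,2) (f=12, h=7) → closed; open now [(2,0) g=6 f=14, (3,0) g=5 f=14, (3,3) g=6 f=12, (4,0) g=4 f=14, (4,2) g=4 f=12, (5,0) g=3 f=14, (5,2) g=3 f=12, (6,0) g=2 f=14, (6,2) g=2 f=12, (7,0) g=1 f=14, (7,2) g=1 f=12]
step 3: expand (3,3) (f=12, h=6) → closed; open now [(2,0) g=6 f=14, (2,3) g=7 f=12, (3,0) g=5 f=14, (3,4) g=7 f=12, (4,0) g=4 f=14, (4,2) g=4 f=12, (4,3) g=7 f=14, (5,0) g=3 f=14, (5,2) g=3 f=12, (6,0) g=2 f=14, (6,2) g=2 f=12, (7,0) g=1 f=14, (7,2) g=1 f=12]
step 4: expand (2,3) (f=12, h=5) → closed; open now [(1,3) g=8 f=12, (2,0) g=6 f=14, (2,4) g=8 f=12, (3,0) g=5 f=14, (3,4) g=7 f=12, (4,0) g=4 f=14, (4,2) g=4 f=12, (4,3) g=7 f=14, (5,0) g=3 f=14, (5,2) g=3 f=12, (6,0) g=2 f=14, (6,2) g=2 f=12, (7,0) g=1 f=14, (7,2) g=1 f=12]
step 5: expand (1,3) (f=12, h=4) → closed; open now [(0,3) g=9 f=12, (1,2) g=9 f=14, (2,0) g=6 f=14, (2,4) g=8 f=12, (3,0) g=5 f=14, (3,4) g=7 f=12, (4,0) g=4 f=14, (4,2) g=4 f=12, (4,3) g=7 f=14, (5,0) g=3 f=14, (5,2) g=3 f=12, (6,0) g=2 f=14, (6,2) g=2 f=12, (7,0) g=1 f=14, (7,2) g=1 f=12]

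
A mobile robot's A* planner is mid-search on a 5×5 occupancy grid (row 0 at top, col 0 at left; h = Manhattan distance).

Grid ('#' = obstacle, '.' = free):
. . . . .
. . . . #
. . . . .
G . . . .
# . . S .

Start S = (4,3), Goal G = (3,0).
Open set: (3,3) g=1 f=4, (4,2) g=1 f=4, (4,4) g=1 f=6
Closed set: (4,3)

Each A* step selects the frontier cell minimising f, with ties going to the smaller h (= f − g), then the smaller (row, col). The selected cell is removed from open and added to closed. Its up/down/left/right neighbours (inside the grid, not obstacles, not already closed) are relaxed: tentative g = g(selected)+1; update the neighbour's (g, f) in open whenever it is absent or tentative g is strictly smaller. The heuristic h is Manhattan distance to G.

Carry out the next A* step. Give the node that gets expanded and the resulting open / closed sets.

expanded=(3,3); open=[(2,3) g=2 f=6, (3,2) g=2 f=4, (3,4) g=2 f=6, (4,2) g=1 f=4, (4,4) g=1 f=6]; closed=[(3,3), (4,3)]

step 1: expand (3,3) (f=4, h=3) → closed; open now [(2,3) g=2 f=6, (3,2) g=2 f=4, (3,4) g=2 f=6, (4,2) g=1 f=4, (4,4) g=1 f=6]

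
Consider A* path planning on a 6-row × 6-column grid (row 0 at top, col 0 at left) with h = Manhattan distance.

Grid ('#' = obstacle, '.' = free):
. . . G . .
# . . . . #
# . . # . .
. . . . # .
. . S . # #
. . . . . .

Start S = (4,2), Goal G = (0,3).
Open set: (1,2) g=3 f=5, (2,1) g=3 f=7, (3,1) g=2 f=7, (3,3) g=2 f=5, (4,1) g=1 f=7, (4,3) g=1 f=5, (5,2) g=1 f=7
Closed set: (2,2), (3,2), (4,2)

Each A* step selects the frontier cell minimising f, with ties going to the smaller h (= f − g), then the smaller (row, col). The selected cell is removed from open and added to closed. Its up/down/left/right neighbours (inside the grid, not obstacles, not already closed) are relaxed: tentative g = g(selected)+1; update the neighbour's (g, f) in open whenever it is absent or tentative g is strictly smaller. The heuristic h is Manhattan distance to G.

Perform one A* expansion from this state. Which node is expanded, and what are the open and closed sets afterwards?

expanded=(1,2); open=[(0,2) g=4 f=5, (1,1) g=4 f=7, (1,3) g=4 f=5, (2,1) g=3 f=7, (3,1) g=2 f=7, (3,3) g=2 f=5, (4,1) g=1 f=7, (4,3) g=1 f=5, (5,2) g=1 f=7]; closed=[(1,2), (2,2), (3,2), (4,2)]

step 1: expand (1,2) (f=5, h=2) → closed; open now [(0,2) g=4 f=5, (1,1) g=4 f=7, (1,3) g=4 f=5, (2,1) g=3 f=7, (3,1) g=2 f=7, (3,3) g=2 f=5, (4,1) g=1 f=7, (4,3) g=1 f=5, (5,2) g=1 f=7]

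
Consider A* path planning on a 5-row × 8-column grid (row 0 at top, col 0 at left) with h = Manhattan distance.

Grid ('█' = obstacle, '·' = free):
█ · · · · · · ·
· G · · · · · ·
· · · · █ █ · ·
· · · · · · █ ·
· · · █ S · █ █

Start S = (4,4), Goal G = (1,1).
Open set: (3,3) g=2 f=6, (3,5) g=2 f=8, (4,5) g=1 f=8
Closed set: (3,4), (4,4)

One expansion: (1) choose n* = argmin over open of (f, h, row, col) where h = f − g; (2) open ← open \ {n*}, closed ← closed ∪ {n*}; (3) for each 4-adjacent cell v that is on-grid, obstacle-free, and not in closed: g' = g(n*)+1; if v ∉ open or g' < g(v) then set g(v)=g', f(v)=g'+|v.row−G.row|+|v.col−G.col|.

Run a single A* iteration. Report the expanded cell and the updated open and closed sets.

step 1: expand (3,3) (f=6, h=4) → closed; open now [(2,3) g=3 f=6, (3,2) g=3 f=6, (3,5) g=2 f=8, (4,5) g=1 f=8]

expanded=(3,3); open=[(2,3) g=3 f=6, (3,2) g=3 f=6, (3,5) g=2 f=8, (4,5) g=1 f=8]; closed=[(3,3), (3,4), (4,4)]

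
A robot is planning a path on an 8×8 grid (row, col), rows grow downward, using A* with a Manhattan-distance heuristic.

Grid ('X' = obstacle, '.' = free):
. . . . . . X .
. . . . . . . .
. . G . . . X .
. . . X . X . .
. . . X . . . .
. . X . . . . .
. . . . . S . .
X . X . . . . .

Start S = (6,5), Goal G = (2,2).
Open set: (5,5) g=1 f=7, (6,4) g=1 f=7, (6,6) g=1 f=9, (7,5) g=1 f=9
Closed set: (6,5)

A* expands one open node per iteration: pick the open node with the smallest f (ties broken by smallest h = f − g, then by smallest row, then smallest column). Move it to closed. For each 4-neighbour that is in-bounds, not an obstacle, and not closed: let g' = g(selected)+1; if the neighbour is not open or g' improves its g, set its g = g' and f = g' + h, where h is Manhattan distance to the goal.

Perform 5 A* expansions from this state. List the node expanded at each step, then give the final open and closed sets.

step 1: expand (5,5) (f=7, h=6) → closed; open now [(4,5) g=2 f=7, (5,4) g=2 f=7, (5,6) g=2 f=9, (6,4) g=1 f=7, (6,6) g=1 f=9, (7,5) g=1 f=9]
step 2: expand (4,5) (f=7, h=5) → closed; open now [(4,4) g=3 f=7, (4,6) g=3 f=9, (5,4) g=2 f=7, (5,6) g=2 f=9, (6,4) g=1 f=7, (6,6) g=1 f=9, (7,5) g=1 f=9]
step 3: expand (4,4) (f=7, h=4) → closed; open now [(3,4) g=4 f=7, (4,6) g=3 f=9, (5,4) g=2 f=7, (5,6) g=2 f=9, (6,4) g=1 f=7, (6,6) g=1 f=9, (7,5) g=1 f=9]
step 4: expand (3,4) (f=7, h=3) → closed; open now [(2,4) g=5 f=7, (4,6) g=3 f=9, (5,4) g=2 f=7, (5,6) g=2 f=9, (6,4) g=1 f=7, (6,6) g=1 f=9, (7,5) g=1 f=9]
step 5: expand (2,4) (f=7, h=2) → closed; open now [(1,4) g=6 f=9, (2,3) g=6 f=7, (2,5) g=6 f=9, (4,6) g=3 f=9, (5,4) g=2 f=7, (5,6) g=2 f=9, (6,4) g=1 f=7, (6,6) g=1 f=9, (7,5) g=1 f=9]

order=[(5,5) → (4,5) → (4,4) → (3,4) → (2,4)]; open=[(1,4) g=6 f=9, (2,3) g=6 f=7, (2,5) g=6 f=9, (4,6) g=3 f=9, (5,4) g=2 f=7, (5,6) g=2 f=9, (6,4) g=1 f=7, (6,6) g=1 f=9, (7,5) g=1 f=9]; closed=[(2,4), (3,4), (4,4), (4,5), (5,5), (6,5)]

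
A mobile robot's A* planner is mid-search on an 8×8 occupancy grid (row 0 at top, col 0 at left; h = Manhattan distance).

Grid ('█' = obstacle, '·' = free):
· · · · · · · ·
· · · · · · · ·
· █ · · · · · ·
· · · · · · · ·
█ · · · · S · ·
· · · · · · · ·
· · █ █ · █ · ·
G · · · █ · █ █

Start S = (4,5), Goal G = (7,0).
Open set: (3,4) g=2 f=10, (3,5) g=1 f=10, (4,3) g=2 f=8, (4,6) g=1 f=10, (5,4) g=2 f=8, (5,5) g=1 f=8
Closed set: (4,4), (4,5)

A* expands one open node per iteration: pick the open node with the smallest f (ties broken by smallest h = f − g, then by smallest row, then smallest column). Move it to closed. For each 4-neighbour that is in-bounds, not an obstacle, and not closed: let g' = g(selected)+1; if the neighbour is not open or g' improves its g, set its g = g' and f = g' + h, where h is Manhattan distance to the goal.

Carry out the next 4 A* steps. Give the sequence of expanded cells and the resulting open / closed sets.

step 1: expand (4,3) (f=8, h=6) → closed; open now [(3,3) g=3 f=10, (3,4) g=2 f=10, (3,5) g=1 f=10, (4,2) g=3 f=8, (4,6) g=1 f=10, (5,3) g=3 f=8, (5,4) g=2 f=8, (5,5) g=1 f=8]
step 2: expand (4,2) (f=8, h=5) → closed; open now [(3,2) g=4 f=10, (3,3) g=3 f=10, (3,4) g=2 f=10, (3,5) g=1 f=10, (4,1) g=4 f=8, (4,6) g=1 f=10, (5,2) g=4 f=8, (5,3) g=3 f=8, (5,4) g=2 f=8, (5,5) g=1 f=8]
step 3: expand (4,1) (f=8, h=4) → closed; open now [(3,1) g=5 f=10, (3,2) g=4 f=10, (3,3) g=3 f=10, (3,4) g=2 f=10, (3,5) g=1 f=10, (4,6) g=1 f=10, (5,1) g=5 f=8, (5,2) g=4 f=8, (5,3) g=3 f=8, (5,4) g=2 f=8, (5,5) g=1 f=8]
step 4: expand (5,1) (f=8, h=3) → closed; open now [(3,1) g=5 f=10, (3,2) g=4 f=10, (3,3) g=3 f=10, (3,4) g=2 f=10, (3,5) g=1 f=10, (4,6) g=1 f=10, (5,0) g=6 f=8, (5,2) g=4 f=8, (5,3) g=3 f=8, (5,4) g=2 f=8, (5,5) g=1 f=8, (6,1) g=6 f=8]

order=[(4,3) → (4,2) → (4,1) → (5,1)]; open=[(3,1) g=5 f=10, (3,2) g=4 f=10, (3,3) g=3 f=10, (3,4) g=2 f=10, (3,5) g=1 f=10, (4,6) g=1 f=10, (5,0) g=6 f=8, (5,2) g=4 f=8, (5,3) g=3 f=8, (5,4) g=2 f=8, (5,5) g=1 f=8, (6,1) g=6 f=8]; closed=[(4,1), (4,2), (4,3), (4,4), (4,5), (5,1)]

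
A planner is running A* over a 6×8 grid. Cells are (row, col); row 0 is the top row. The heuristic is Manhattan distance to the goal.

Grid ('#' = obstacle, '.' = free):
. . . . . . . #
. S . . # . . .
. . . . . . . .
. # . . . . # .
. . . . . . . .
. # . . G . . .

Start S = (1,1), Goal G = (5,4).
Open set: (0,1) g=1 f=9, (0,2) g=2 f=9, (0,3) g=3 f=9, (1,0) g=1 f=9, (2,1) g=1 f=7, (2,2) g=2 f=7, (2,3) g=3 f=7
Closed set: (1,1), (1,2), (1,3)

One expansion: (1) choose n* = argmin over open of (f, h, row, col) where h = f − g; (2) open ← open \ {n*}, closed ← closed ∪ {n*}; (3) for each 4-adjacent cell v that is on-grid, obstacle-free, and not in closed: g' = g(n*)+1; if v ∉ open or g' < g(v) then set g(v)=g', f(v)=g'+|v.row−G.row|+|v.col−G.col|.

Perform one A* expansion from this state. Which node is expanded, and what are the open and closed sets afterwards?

expanded=(2,3); open=[(0,1) g=1 f=9, (0,2) g=2 f=9, (0,3) g=3 f=9, (1,0) g=1 f=9, (2,1) g=1 f=7, (2,2) g=2 f=7, (2,4) g=4 f=7, (3,3) g=4 f=7]; closed=[(1,1), (1,2), (1,3), (2,3)]

step 1: expand (2,3) (f=7, h=4) → closed; open now [(0,1) g=1 f=9, (0,2) g=2 f=9, (0,3) g=3 f=9, (1,0) g=1 f=9, (2,1) g=1 f=7, (2,2) g=2 f=7, (2,4) g=4 f=7, (3,3) g=4 f=7]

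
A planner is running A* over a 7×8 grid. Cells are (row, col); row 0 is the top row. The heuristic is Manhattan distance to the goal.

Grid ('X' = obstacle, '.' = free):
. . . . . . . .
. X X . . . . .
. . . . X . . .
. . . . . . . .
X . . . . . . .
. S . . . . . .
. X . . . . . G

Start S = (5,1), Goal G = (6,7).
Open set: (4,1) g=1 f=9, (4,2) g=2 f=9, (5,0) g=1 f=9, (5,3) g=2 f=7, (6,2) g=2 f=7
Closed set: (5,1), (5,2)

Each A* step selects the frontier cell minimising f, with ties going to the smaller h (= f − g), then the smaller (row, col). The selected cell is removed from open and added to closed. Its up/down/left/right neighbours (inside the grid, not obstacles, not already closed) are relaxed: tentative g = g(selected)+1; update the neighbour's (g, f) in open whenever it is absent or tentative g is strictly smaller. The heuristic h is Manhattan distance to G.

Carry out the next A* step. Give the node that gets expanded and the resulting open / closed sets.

step 1: expand (5,3) (f=7, h=5) → closed; open now [(4,1) g=1 f=9, (4,2) g=2 f=9, (4,3) g=3 f=9, (5,0) g=1 f=9, (5,4) g=3 f=7, (6,2) g=2 f=7, (6,3) g=3 f=7]

expanded=(5,3); open=[(4,1) g=1 f=9, (4,2) g=2 f=9, (4,3) g=3 f=9, (5,0) g=1 f=9, (5,4) g=3 f=7, (6,2) g=2 f=7, (6,3) g=3 f=7]; closed=[(5,1), (5,2), (5,3)]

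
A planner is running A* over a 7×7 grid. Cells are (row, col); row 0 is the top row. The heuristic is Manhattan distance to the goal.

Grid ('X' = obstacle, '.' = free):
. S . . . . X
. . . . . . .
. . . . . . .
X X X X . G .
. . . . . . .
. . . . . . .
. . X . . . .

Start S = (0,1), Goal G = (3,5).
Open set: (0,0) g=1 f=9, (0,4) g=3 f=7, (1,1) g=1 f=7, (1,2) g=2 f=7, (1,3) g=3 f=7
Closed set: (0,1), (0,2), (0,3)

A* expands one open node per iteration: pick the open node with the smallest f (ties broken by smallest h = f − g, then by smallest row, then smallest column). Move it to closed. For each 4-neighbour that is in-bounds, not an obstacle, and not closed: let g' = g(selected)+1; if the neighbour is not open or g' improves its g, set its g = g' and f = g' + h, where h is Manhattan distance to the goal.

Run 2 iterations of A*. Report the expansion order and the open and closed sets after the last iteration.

order=[(0,4) → (0,5)]; open=[(0,0) g=1 f=9, (1,1) g=1 f=7, (1,2) g=2 f=7, (1,3) g=3 f=7, (1,4) g=4 f=7, (1,5) g=5 f=7]; closed=[(0,1), (0,2), (0,3), (0,4), (0,5)]

step 1: expand (0,4) (f=7, h=4) → closed; open now [(0,0) g=1 f=9, (0,5) g=4 f=7, (1,1) g=1 f=7, (1,2) g=2 f=7, (1,3) g=3 f=7, (1,4) g=4 f=7]
step 2: expand (0,5) (f=7, h=3) → closed; open now [(0,0) g=1 f=9, (1,1) g=1 f=7, (1,2) g=2 f=7, (1,3) g=3 f=7, (1,4) g=4 f=7, (1,5) g=5 f=7]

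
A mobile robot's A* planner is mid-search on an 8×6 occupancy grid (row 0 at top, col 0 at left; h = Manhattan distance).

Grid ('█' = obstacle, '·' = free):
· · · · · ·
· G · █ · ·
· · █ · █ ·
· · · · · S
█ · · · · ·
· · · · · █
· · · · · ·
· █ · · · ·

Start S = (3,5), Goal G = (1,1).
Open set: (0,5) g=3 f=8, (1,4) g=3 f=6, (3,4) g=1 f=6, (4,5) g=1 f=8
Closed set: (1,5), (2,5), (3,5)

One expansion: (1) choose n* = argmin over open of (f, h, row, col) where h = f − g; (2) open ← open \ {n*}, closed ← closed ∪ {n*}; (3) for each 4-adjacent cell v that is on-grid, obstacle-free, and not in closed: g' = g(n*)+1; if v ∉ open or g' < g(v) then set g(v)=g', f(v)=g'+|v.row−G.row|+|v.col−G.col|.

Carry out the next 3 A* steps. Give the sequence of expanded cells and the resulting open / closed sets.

order=[(1,4) → (3,4) → (3,3)]; open=[(0,4) g=4 f=8, (0,5) g=3 f=8, (2,3) g=3 f=6, (3,2) g=3 f=6, (4,3) g=3 f=8, (4,4) g=2 f=8, (4,5) g=1 f=8]; closed=[(1,4), (1,5), (2,5), (3,3), (3,4), (3,5)]

step 1: expand (1,4) (f=6, h=3) → closed; open now [(0,4) g=4 f=8, (0,5) g=3 f=8, (3,4) g=1 f=6, (4,5) g=1 f=8]
step 2: expand (3,4) (f=6, h=5) → closed; open now [(0,4) g=4 f=8, (0,5) g=3 f=8, (3,3) g=2 f=6, (4,4) g=2 f=8, (4,5) g=1 f=8]
step 3: expand (3,3) (f=6, h=4) → closed; open now [(0,4) g=4 f=8, (0,5) g=3 f=8, (2,3) g=3 f=6, (3,2) g=3 f=6, (4,3) g=3 f=8, (4,4) g=2 f=8, (4,5) g=1 f=8]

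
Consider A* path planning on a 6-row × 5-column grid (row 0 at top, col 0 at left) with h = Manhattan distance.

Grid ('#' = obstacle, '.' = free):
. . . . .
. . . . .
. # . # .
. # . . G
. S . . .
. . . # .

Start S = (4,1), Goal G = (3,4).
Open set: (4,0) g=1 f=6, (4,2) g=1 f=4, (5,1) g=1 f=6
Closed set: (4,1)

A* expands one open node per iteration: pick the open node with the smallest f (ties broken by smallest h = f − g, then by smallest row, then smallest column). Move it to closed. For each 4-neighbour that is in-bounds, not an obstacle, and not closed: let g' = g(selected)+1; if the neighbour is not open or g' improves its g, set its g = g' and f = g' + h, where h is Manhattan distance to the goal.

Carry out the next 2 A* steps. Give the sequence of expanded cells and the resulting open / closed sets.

order=[(4,2) → (3,2)]; open=[(2,2) g=3 f=6, (3,3) g=3 f=4, (4,0) g=1 f=6, (4,3) g=2 f=4, (5,1) g=1 f=6, (5,2) g=2 f=6]; closed=[(3,2), (4,1), (4,2)]

step 1: expand (4,2) (f=4, h=3) → closed; open now [(3,2) g=2 f=4, (4,0) g=1 f=6, (4,3) g=2 f=4, (5,1) g=1 f=6, (5,2) g=2 f=6]
step 2: expand (3,2) (f=4, h=2) → closed; open now [(2,2) g=3 f=6, (3,3) g=3 f=4, (4,0) g=1 f=6, (4,3) g=2 f=4, (5,1) g=1 f=6, (5,2) g=2 f=6]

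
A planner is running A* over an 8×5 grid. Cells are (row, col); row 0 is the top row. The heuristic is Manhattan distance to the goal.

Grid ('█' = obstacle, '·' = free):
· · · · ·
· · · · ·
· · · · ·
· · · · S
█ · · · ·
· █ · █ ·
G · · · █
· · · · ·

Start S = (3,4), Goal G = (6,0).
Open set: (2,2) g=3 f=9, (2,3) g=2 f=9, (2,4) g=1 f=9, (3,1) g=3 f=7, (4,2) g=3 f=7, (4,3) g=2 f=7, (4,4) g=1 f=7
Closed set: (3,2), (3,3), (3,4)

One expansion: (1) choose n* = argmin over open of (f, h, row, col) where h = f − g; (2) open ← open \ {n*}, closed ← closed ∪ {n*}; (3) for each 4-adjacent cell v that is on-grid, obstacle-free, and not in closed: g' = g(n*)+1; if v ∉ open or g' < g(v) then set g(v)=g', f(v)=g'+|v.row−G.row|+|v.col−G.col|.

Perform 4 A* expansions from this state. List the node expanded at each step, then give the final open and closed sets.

order=[(3,1) → (3,0) → (4,1) → (4,2)]; open=[(2,0) g=5 f=9, (2,1) g=4 f=9, (2,2) g=3 f=9, (2,3) g=2 f=9, (2,4) g=1 f=9, (4,3) g=2 f=7, (4,4) g=1 f=7, (5,2) g=4 f=7]; closed=[(3,0), (3,1), (3,2), (3,3), (3,4), (4,1), (4,2)]

step 1: expand (3,1) (f=7, h=4) → closed; open now [(2,1) g=4 f=9, (2,2) g=3 f=9, (2,3) g=2 f=9, (2,4) g=1 f=9, (3,0) g=4 f=7, (4,1) g=4 f=7, (4,2) g=3 f=7, (4,3) g=2 f=7, (4,4) g=1 f=7]
step 2: expand (3,0) (f=7, h=3) → closed; open now [(2,0) g=5 f=9, (2,1) g=4 f=9, (2,2) g=3 f=9, (2,3) g=2 f=9, (2,4) g=1 f=9, (4,1) g=4 f=7, (4,2) g=3 f=7, (4,3) g=2 f=7, (4,4) g=1 f=7]
step 3: expand (4,1) (f=7, h=3) → closed; open now [(2,0) g=5 f=9, (2,1) g=4 f=9, (2,2) g=3 f=9, (2,3) g=2 f=9, (2,4) g=1 f=9, (4,2) g=3 f=7, (4,3) g=2 f=7, (4,4) g=1 f=7]
step 4: expand (4,2) (f=7, h=4) → closed; open now [(2,0) g=5 f=9, (2,1) g=4 f=9, (2,2) g=3 f=9, (2,3) g=2 f=9, (2,4) g=1 f=9, (4,3) g=2 f=7, (4,4) g=1 f=7, (5,2) g=4 f=7]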